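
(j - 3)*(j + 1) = j^2 - 2*j - 3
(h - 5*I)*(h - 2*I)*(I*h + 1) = I*h^3 + 8*h^2 - 17*I*h - 10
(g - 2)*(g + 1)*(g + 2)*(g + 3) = g^4 + 4*g^3 - g^2 - 16*g - 12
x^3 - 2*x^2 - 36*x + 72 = (x - 6)*(x - 2)*(x + 6)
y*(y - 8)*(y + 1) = y^3 - 7*y^2 - 8*y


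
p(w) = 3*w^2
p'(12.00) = 72.00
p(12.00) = 432.00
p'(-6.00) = -36.00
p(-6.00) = 108.00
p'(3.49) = 20.94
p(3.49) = 36.54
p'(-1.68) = -10.08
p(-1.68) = 8.47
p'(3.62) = 21.72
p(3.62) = 39.31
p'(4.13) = 24.78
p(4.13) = 51.17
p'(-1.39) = -8.34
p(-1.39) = 5.80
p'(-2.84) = -17.04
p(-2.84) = 24.20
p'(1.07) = 6.42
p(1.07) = 3.43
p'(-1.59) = -9.54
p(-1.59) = 7.58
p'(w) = 6*w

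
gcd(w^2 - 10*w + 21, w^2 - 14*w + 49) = w - 7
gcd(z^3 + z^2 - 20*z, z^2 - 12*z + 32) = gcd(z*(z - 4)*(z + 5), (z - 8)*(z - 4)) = z - 4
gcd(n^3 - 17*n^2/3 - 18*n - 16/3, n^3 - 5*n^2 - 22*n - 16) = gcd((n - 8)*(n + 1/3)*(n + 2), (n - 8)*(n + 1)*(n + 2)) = n^2 - 6*n - 16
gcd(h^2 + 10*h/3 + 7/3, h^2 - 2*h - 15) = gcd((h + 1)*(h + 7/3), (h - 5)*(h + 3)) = 1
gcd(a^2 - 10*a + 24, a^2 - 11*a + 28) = a - 4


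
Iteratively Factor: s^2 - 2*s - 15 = (s + 3)*(s - 5)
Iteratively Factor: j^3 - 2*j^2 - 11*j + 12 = (j - 4)*(j^2 + 2*j - 3) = (j - 4)*(j - 1)*(j + 3)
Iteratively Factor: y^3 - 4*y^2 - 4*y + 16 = (y - 2)*(y^2 - 2*y - 8) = (y - 2)*(y + 2)*(y - 4)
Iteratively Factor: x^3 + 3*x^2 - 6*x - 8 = (x + 4)*(x^2 - x - 2) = (x - 2)*(x + 4)*(x + 1)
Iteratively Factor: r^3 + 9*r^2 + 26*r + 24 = (r + 3)*(r^2 + 6*r + 8) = (r + 3)*(r + 4)*(r + 2)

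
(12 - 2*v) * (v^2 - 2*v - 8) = -2*v^3 + 16*v^2 - 8*v - 96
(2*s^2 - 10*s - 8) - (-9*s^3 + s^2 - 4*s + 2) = 9*s^3 + s^2 - 6*s - 10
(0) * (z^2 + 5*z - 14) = 0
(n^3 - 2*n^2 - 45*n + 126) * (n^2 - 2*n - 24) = n^5 - 4*n^4 - 65*n^3 + 264*n^2 + 828*n - 3024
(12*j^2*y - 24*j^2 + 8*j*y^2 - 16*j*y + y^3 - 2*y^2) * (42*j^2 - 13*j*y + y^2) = 504*j^4*y - 1008*j^4 + 180*j^3*y^2 - 360*j^3*y - 50*j^2*y^3 + 100*j^2*y^2 - 5*j*y^4 + 10*j*y^3 + y^5 - 2*y^4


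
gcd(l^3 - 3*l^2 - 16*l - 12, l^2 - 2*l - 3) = l + 1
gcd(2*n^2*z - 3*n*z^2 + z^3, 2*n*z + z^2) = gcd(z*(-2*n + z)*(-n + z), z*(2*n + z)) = z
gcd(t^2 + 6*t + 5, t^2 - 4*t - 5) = t + 1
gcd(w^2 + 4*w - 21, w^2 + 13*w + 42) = w + 7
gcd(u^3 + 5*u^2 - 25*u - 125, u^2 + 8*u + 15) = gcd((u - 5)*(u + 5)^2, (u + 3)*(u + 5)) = u + 5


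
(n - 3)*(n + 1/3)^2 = n^3 - 7*n^2/3 - 17*n/9 - 1/3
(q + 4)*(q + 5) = q^2 + 9*q + 20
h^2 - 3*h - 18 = (h - 6)*(h + 3)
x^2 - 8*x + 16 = (x - 4)^2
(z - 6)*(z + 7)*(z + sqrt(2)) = z^3 + z^2 + sqrt(2)*z^2 - 42*z + sqrt(2)*z - 42*sqrt(2)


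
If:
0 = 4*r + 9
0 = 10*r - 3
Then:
No Solution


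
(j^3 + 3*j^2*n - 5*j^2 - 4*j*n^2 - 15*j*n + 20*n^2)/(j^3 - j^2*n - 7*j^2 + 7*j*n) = (j^2 + 4*j*n - 5*j - 20*n)/(j*(j - 7))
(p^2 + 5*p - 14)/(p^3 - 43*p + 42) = (p - 2)/(p^2 - 7*p + 6)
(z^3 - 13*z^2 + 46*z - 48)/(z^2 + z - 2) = (z^3 - 13*z^2 + 46*z - 48)/(z^2 + z - 2)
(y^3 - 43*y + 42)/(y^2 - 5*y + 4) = (y^2 + y - 42)/(y - 4)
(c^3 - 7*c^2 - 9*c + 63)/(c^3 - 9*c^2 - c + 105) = (c - 3)/(c - 5)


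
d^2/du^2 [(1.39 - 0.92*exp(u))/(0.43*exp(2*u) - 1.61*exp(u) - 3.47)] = (-0.170108*exp(4*u) + 0.391127999999998*exp(3*u) - 11.123283*exp(2*u) + 17.038859*exp(u) - 18.843141)*exp(u)/(0.079507*exp(6*u) - 0.893067*exp(5*u) + 1.419*exp(4*u) + 10.240405*exp(3*u) - 11.451*exp(2*u) - 58.157547*exp(u) - 41.781923)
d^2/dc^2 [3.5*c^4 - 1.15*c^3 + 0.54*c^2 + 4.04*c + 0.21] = 42.0*c^2 - 6.9*c + 1.08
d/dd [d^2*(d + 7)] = d*(3*d + 14)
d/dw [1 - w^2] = -2*w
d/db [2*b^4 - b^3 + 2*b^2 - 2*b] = 8*b^3 - 3*b^2 + 4*b - 2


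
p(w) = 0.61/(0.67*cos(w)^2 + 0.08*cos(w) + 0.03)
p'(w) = 0.61*(1.34*sin(w)*cos(w) + 0.08*sin(w))/(0.67*cos(w)^2 + 0.08*cos(w) + 0.03)^2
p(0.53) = 1.02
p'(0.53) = 1.07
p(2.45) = 1.67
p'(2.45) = -2.77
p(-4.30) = 5.78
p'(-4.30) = -22.92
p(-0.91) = 1.84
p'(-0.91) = -3.96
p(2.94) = 1.03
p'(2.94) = -0.43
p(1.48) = 14.26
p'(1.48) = 66.94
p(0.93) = 1.92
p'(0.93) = 4.28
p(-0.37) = 0.89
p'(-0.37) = -0.62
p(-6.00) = 0.84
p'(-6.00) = 0.44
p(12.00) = 1.06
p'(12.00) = -1.20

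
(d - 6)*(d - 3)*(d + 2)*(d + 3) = d^4 - 4*d^3 - 21*d^2 + 36*d + 108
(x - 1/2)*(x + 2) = x^2 + 3*x/2 - 1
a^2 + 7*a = a*(a + 7)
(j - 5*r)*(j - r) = j^2 - 6*j*r + 5*r^2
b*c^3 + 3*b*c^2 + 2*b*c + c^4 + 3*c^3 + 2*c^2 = c*(b + c)*(c + 1)*(c + 2)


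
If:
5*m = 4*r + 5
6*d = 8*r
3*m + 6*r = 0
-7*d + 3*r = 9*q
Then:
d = -10/21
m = 5/7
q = 95/378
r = -5/14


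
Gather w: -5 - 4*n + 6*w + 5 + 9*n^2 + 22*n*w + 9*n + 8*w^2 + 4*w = 9*n^2 + 5*n + 8*w^2 + w*(22*n + 10)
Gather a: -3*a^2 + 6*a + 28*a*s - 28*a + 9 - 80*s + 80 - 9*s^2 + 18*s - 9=-3*a^2 + a*(28*s - 22) - 9*s^2 - 62*s + 80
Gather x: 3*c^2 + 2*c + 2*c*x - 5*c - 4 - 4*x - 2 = 3*c^2 - 3*c + x*(2*c - 4) - 6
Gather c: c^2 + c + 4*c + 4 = c^2 + 5*c + 4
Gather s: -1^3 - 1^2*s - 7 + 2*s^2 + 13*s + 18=2*s^2 + 12*s + 10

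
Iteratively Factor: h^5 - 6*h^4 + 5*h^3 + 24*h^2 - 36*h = (h - 2)*(h^4 - 4*h^3 - 3*h^2 + 18*h) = (h - 2)*(h + 2)*(h^3 - 6*h^2 + 9*h) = h*(h - 2)*(h + 2)*(h^2 - 6*h + 9) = h*(h - 3)*(h - 2)*(h + 2)*(h - 3)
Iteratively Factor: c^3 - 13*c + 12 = (c + 4)*(c^2 - 4*c + 3) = (c - 1)*(c + 4)*(c - 3)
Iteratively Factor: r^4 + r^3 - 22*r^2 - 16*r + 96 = (r + 3)*(r^3 - 2*r^2 - 16*r + 32) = (r + 3)*(r + 4)*(r^2 - 6*r + 8) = (r - 2)*(r + 3)*(r + 4)*(r - 4)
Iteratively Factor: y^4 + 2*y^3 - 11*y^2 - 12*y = (y - 3)*(y^3 + 5*y^2 + 4*y) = y*(y - 3)*(y^2 + 5*y + 4) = y*(y - 3)*(y + 4)*(y + 1)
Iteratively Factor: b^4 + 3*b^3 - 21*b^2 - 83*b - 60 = (b + 3)*(b^3 - 21*b - 20) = (b + 1)*(b + 3)*(b^2 - b - 20) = (b - 5)*(b + 1)*(b + 3)*(b + 4)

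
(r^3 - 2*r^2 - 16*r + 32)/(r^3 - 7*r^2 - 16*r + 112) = (r - 2)/(r - 7)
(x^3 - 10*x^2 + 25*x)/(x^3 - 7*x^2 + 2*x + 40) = x*(x - 5)/(x^2 - 2*x - 8)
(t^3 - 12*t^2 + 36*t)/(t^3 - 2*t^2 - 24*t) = (t - 6)/(t + 4)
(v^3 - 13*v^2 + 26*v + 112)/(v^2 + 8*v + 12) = (v^2 - 15*v + 56)/(v + 6)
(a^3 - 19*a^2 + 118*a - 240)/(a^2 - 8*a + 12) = (a^2 - 13*a + 40)/(a - 2)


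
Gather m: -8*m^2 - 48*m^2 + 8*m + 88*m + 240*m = -56*m^2 + 336*m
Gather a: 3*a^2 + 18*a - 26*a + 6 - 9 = 3*a^2 - 8*a - 3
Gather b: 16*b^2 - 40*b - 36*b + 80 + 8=16*b^2 - 76*b + 88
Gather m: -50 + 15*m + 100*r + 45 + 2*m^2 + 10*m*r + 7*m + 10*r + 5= 2*m^2 + m*(10*r + 22) + 110*r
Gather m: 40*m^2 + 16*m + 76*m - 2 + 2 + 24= 40*m^2 + 92*m + 24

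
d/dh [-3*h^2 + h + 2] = 1 - 6*h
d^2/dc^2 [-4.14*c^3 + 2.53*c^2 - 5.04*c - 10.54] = 5.06 - 24.84*c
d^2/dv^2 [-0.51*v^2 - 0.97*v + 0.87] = -1.02000000000000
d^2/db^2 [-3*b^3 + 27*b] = -18*b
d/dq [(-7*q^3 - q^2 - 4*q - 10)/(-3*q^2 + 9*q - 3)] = (7*q^4 - 42*q^3 + 14*q^2 - 18*q + 34)/(3*(q^4 - 6*q^3 + 11*q^2 - 6*q + 1))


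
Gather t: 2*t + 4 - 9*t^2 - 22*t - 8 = -9*t^2 - 20*t - 4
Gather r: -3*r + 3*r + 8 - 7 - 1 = 0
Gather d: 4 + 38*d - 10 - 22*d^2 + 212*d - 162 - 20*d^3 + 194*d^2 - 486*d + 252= -20*d^3 + 172*d^2 - 236*d + 84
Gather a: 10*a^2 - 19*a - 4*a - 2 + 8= 10*a^2 - 23*a + 6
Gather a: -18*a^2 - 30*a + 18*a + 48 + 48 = -18*a^2 - 12*a + 96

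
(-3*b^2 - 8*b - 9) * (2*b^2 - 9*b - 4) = -6*b^4 + 11*b^3 + 66*b^2 + 113*b + 36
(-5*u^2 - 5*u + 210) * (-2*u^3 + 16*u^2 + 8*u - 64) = 10*u^5 - 70*u^4 - 540*u^3 + 3640*u^2 + 2000*u - 13440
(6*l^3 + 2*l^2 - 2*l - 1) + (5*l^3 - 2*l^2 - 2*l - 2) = 11*l^3 - 4*l - 3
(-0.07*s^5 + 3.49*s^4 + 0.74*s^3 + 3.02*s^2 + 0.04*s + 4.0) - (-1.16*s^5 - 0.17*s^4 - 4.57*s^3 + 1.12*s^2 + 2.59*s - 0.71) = 1.09*s^5 + 3.66*s^4 + 5.31*s^3 + 1.9*s^2 - 2.55*s + 4.71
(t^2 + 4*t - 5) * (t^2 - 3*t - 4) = t^4 + t^3 - 21*t^2 - t + 20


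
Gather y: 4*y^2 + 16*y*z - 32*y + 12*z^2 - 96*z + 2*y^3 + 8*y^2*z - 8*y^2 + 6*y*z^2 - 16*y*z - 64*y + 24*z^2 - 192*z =2*y^3 + y^2*(8*z - 4) + y*(6*z^2 - 96) + 36*z^2 - 288*z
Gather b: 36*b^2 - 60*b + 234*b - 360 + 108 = 36*b^2 + 174*b - 252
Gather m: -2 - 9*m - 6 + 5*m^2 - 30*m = 5*m^2 - 39*m - 8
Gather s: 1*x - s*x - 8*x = -s*x - 7*x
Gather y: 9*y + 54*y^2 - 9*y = 54*y^2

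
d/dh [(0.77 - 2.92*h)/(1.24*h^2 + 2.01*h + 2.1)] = (3.6208*h^2 - 1.9096*h - 7.6797)/(1.5376*h^4 + 4.9848*h^3 + 9.2481*h^2 + 8.442*h + 4.41)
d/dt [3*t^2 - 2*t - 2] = 6*t - 2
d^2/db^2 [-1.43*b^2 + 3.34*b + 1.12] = -2.86000000000000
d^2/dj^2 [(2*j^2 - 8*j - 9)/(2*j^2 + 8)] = (-8*j^3 - 51*j^2 + 96*j + 68)/(j^6 + 12*j^4 + 48*j^2 + 64)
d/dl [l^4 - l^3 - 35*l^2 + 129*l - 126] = 4*l^3 - 3*l^2 - 70*l + 129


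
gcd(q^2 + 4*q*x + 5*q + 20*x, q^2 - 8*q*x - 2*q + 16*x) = 1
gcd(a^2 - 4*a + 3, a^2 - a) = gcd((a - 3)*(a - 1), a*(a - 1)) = a - 1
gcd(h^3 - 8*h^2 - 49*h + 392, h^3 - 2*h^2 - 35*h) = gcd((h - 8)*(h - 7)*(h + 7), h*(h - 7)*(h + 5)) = h - 7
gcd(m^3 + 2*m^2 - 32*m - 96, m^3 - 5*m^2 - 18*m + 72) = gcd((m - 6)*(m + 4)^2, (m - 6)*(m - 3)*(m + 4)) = m^2 - 2*m - 24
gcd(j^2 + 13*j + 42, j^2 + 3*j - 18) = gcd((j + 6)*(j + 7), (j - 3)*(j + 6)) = j + 6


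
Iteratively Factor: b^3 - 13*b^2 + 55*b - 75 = (b - 3)*(b^2 - 10*b + 25) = (b - 5)*(b - 3)*(b - 5)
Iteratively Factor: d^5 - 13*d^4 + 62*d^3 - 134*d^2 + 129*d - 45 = (d - 1)*(d^4 - 12*d^3 + 50*d^2 - 84*d + 45) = (d - 3)*(d - 1)*(d^3 - 9*d^2 + 23*d - 15) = (d - 3)^2*(d - 1)*(d^2 - 6*d + 5) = (d - 3)^2*(d - 1)^2*(d - 5)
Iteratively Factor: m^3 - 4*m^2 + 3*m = (m - 3)*(m^2 - m) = (m - 3)*(m - 1)*(m)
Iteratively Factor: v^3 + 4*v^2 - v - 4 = (v + 4)*(v^2 - 1) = (v + 1)*(v + 4)*(v - 1)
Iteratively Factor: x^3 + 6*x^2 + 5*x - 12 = (x - 1)*(x^2 + 7*x + 12) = (x - 1)*(x + 3)*(x + 4)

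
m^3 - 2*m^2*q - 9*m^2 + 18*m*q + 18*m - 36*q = (m - 6)*(m - 3)*(m - 2*q)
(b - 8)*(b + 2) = b^2 - 6*b - 16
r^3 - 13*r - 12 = (r - 4)*(r + 1)*(r + 3)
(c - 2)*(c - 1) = c^2 - 3*c + 2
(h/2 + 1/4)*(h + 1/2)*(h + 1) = h^3/2 + h^2 + 5*h/8 + 1/8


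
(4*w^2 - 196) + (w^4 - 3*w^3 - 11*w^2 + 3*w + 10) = w^4 - 3*w^3 - 7*w^2 + 3*w - 186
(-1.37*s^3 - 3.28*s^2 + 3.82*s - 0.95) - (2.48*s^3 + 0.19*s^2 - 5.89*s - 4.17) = -3.85*s^3 - 3.47*s^2 + 9.71*s + 3.22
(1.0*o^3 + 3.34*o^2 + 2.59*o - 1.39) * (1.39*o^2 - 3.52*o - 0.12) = 1.39*o^5 + 1.1226*o^4 - 8.2767*o^3 - 11.4497*o^2 + 4.582*o + 0.1668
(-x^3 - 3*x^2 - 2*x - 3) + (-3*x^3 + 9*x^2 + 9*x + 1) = -4*x^3 + 6*x^2 + 7*x - 2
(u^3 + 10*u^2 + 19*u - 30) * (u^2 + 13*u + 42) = u^5 + 23*u^4 + 191*u^3 + 637*u^2 + 408*u - 1260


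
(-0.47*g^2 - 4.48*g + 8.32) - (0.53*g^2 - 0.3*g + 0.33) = -1.0*g^2 - 4.18*g + 7.99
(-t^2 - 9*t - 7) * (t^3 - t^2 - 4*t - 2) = -t^5 - 8*t^4 + 6*t^3 + 45*t^2 + 46*t + 14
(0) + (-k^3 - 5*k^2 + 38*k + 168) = -k^3 - 5*k^2 + 38*k + 168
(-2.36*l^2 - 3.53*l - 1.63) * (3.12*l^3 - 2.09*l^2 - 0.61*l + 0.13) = -7.3632*l^5 - 6.0812*l^4 + 3.7317*l^3 + 5.2532*l^2 + 0.5354*l - 0.2119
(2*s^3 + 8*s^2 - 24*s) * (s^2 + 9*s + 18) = 2*s^5 + 26*s^4 + 84*s^3 - 72*s^2 - 432*s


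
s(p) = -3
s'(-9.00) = 0.00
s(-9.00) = -3.00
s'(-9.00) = 0.00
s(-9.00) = -3.00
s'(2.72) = 0.00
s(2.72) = -3.00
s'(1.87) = 0.00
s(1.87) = -3.00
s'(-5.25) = 0.00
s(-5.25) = -3.00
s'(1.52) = 0.00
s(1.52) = -3.00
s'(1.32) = 0.00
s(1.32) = -3.00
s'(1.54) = 0.00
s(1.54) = -3.00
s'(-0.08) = 0.00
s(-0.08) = -3.00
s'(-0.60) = 0.00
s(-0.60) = -3.00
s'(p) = 0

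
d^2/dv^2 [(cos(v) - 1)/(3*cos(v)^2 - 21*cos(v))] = (-3*sin(v)^4/cos(v)^3 + sin(v)^2 - 20 + 37/cos(v) + 42/cos(v)^2 - 95/cos(v)^3)/(3*(cos(v) - 7)^3)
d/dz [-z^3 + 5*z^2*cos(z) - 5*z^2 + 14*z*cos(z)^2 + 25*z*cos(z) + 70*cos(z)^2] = -5*z^2*sin(z) - 3*z^2 - 25*z*sin(z) - 14*z*sin(2*z) + 10*z*cos(z) - 10*z - 70*sin(2*z) + 14*cos(z)^2 + 25*cos(z)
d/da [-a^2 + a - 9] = 1 - 2*a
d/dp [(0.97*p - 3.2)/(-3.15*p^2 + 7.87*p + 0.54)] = (3.0555*p^2 - 20.16*p + 25.7078)/(9.9225*p^4 - 49.581*p^3 + 58.5349*p^2 + 8.4996*p + 0.2916)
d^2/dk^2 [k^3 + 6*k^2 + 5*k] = 6*k + 12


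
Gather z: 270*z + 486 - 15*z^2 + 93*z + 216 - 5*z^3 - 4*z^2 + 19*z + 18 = -5*z^3 - 19*z^2 + 382*z + 720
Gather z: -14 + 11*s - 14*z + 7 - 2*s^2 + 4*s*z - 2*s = -2*s^2 + 9*s + z*(4*s - 14) - 7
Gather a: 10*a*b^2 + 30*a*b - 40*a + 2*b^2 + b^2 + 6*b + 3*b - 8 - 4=a*(10*b^2 + 30*b - 40) + 3*b^2 + 9*b - 12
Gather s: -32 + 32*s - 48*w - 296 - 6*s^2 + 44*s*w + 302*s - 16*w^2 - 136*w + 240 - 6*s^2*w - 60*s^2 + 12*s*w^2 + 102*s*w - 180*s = s^2*(-6*w - 66) + s*(12*w^2 + 146*w + 154) - 16*w^2 - 184*w - 88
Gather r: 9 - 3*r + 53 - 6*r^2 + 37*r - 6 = -6*r^2 + 34*r + 56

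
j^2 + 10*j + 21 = (j + 3)*(j + 7)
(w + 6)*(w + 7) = w^2 + 13*w + 42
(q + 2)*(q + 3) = q^2 + 5*q + 6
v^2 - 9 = (v - 3)*(v + 3)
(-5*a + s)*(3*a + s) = -15*a^2 - 2*a*s + s^2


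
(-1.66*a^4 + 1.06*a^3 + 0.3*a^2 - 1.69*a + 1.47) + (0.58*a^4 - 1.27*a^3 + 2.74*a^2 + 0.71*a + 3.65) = -1.08*a^4 - 0.21*a^3 + 3.04*a^2 - 0.98*a + 5.12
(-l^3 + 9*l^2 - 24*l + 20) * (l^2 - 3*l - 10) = -l^5 + 12*l^4 - 41*l^3 + 2*l^2 + 180*l - 200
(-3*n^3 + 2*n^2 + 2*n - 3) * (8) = -24*n^3 + 16*n^2 + 16*n - 24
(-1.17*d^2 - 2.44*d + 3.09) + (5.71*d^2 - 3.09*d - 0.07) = 4.54*d^2 - 5.53*d + 3.02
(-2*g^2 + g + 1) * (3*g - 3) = -6*g^3 + 9*g^2 - 3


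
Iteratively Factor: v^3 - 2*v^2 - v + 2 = (v - 1)*(v^2 - v - 2) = (v - 2)*(v - 1)*(v + 1)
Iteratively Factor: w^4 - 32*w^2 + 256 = (w + 4)*(w^3 - 4*w^2 - 16*w + 64) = (w + 4)^2*(w^2 - 8*w + 16) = (w - 4)*(w + 4)^2*(w - 4)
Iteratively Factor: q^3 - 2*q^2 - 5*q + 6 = (q - 3)*(q^2 + q - 2) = (q - 3)*(q - 1)*(q + 2)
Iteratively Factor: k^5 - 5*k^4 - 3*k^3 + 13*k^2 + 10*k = (k + 1)*(k^4 - 6*k^3 + 3*k^2 + 10*k) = (k + 1)^2*(k^3 - 7*k^2 + 10*k) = k*(k + 1)^2*(k^2 - 7*k + 10) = k*(k - 2)*(k + 1)^2*(k - 5)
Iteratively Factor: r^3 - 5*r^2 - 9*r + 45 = (r - 5)*(r^2 - 9) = (r - 5)*(r + 3)*(r - 3)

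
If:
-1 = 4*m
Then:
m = -1/4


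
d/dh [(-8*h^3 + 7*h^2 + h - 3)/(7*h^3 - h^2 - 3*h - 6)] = (-41*h^4 + 34*h^3 + 187*h^2 - 90*h - 15)/(49*h^6 - 14*h^5 - 41*h^4 - 78*h^3 + 21*h^2 + 36*h + 36)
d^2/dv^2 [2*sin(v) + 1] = -2*sin(v)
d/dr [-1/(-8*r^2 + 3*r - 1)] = (3 - 16*r)/(8*r^2 - 3*r + 1)^2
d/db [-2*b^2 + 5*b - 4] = 5 - 4*b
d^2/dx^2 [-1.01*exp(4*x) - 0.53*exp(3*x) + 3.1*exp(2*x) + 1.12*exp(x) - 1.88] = (-16.16*exp(3*x) - 4.77*exp(2*x) + 12.4*exp(x) + 1.12)*exp(x)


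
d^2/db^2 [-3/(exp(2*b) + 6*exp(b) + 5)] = 6*(-4*(exp(b) + 3)^2*exp(b) + (2*exp(b) + 3)*(exp(2*b) + 6*exp(b) + 5))*exp(b)/(exp(2*b) + 6*exp(b) + 5)^3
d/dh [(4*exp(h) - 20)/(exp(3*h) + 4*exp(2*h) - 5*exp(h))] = 4*(-2*exp(3*h) + 11*exp(2*h) + 40*exp(h) - 25)*exp(-h)/(exp(4*h) + 8*exp(3*h) + 6*exp(2*h) - 40*exp(h) + 25)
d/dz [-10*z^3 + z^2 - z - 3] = -30*z^2 + 2*z - 1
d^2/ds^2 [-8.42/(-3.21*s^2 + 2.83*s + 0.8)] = (173.521044*s^2 - 152.979612*s - 8.42*(6.42*s - 2.83)*(12.84*s - 5.66) - 43.24512)/(-3.21*s^2 + 2.83*s + 0.8)^3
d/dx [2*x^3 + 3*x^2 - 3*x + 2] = 6*x^2 + 6*x - 3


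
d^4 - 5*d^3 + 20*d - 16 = (d - 4)*(d - 2)*(d - 1)*(d + 2)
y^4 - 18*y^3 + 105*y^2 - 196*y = y*(y - 7)^2*(y - 4)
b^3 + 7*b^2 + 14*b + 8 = (b + 1)*(b + 2)*(b + 4)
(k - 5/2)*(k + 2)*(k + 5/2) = k^3 + 2*k^2 - 25*k/4 - 25/2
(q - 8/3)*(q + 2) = q^2 - 2*q/3 - 16/3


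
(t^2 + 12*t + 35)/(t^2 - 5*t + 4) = (t^2 + 12*t + 35)/(t^2 - 5*t + 4)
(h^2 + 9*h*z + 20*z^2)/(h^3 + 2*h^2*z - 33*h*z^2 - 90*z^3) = (-h - 4*z)/(-h^2 + 3*h*z + 18*z^2)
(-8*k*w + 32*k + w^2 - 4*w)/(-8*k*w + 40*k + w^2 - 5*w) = (w - 4)/(w - 5)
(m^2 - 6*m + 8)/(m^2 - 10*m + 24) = (m - 2)/(m - 6)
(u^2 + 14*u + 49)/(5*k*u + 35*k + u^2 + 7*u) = (u + 7)/(5*k + u)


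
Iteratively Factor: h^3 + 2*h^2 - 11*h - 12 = (h - 3)*(h^2 + 5*h + 4) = (h - 3)*(h + 1)*(h + 4)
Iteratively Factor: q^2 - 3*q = (q - 3)*(q)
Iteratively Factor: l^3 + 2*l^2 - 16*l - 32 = (l + 2)*(l^2 - 16) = (l - 4)*(l + 2)*(l + 4)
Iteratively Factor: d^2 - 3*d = (d)*(d - 3)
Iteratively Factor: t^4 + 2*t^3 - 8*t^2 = (t + 4)*(t^3 - 2*t^2) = (t - 2)*(t + 4)*(t^2) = t*(t - 2)*(t + 4)*(t)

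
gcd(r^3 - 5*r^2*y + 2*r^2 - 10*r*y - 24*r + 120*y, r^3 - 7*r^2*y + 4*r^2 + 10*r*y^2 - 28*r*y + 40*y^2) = -r + 5*y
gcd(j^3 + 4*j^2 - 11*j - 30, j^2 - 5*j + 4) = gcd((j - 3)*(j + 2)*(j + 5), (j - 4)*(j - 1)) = 1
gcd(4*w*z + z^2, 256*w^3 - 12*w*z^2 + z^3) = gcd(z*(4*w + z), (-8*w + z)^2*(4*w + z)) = 4*w + z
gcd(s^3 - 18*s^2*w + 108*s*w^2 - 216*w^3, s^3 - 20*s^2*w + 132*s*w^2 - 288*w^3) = s^2 - 12*s*w + 36*w^2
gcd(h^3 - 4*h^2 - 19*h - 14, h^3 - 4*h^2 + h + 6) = h + 1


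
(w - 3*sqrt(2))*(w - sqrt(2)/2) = w^2 - 7*sqrt(2)*w/2 + 3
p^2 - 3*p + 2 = (p - 2)*(p - 1)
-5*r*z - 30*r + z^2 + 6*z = (-5*r + z)*(z + 6)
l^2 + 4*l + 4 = (l + 2)^2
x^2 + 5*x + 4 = (x + 1)*(x + 4)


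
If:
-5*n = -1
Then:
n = 1/5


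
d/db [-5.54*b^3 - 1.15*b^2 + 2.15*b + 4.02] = -16.62*b^2 - 2.3*b + 2.15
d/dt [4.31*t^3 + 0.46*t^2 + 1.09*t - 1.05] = 12.93*t^2 + 0.92*t + 1.09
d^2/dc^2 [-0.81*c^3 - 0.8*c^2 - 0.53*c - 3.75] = -4.86*c - 1.6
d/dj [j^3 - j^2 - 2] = j*(3*j - 2)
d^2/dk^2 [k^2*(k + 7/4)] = 6*k + 7/2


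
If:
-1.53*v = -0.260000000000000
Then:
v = 0.17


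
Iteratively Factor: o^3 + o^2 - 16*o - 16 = (o + 4)*(o^2 - 3*o - 4) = (o + 1)*(o + 4)*(o - 4)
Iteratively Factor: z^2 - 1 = (z + 1)*(z - 1)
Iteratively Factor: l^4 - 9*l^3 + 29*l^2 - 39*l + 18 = (l - 3)*(l^3 - 6*l^2 + 11*l - 6) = (l - 3)*(l - 2)*(l^2 - 4*l + 3) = (l - 3)^2*(l - 2)*(l - 1)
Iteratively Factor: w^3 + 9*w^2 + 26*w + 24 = (w + 2)*(w^2 + 7*w + 12) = (w + 2)*(w + 4)*(w + 3)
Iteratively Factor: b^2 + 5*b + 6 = (b + 2)*(b + 3)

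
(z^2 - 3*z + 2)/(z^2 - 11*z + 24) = (z^2 - 3*z + 2)/(z^2 - 11*z + 24)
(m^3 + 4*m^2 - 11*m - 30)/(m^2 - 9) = (m^2 + 7*m + 10)/(m + 3)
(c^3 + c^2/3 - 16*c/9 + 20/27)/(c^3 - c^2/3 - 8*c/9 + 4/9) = (c + 5/3)/(c + 1)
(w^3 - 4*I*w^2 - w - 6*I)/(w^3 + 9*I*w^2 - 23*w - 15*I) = (w^2 - 5*I*w - 6)/(w^2 + 8*I*w - 15)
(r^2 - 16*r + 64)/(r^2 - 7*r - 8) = (r - 8)/(r + 1)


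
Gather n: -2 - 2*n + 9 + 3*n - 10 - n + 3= 0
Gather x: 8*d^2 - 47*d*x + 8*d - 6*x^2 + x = 8*d^2 + 8*d - 6*x^2 + x*(1 - 47*d)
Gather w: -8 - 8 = -16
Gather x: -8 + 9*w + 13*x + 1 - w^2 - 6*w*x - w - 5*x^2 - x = -w^2 + 8*w - 5*x^2 + x*(12 - 6*w) - 7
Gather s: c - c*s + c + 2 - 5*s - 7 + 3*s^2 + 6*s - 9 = 2*c + 3*s^2 + s*(1 - c) - 14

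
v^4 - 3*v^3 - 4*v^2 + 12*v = v*(v - 3)*(v - 2)*(v + 2)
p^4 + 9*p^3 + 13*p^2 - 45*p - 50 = (p - 2)*(p + 1)*(p + 5)^2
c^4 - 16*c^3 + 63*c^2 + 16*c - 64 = (c - 8)^2*(c - 1)*(c + 1)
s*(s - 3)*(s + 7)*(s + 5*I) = s^4 + 4*s^3 + 5*I*s^3 - 21*s^2 + 20*I*s^2 - 105*I*s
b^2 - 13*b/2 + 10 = (b - 4)*(b - 5/2)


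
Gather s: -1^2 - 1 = -2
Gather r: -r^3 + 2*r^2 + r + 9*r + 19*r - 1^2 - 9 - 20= -r^3 + 2*r^2 + 29*r - 30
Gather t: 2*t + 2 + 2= 2*t + 4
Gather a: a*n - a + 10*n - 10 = a*(n - 1) + 10*n - 10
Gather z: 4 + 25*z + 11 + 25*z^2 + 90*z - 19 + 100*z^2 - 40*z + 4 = 125*z^2 + 75*z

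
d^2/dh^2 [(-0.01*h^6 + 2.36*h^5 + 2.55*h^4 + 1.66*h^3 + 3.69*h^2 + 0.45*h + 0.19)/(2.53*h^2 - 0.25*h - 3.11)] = (-0.768108*h^8 + 90.826494*h^7 + 11.424112*h^6 - 342.525834*h^5 - 67.28337*h^4 + 525.004036*h^3 + 485.211348*h^2 + 116.857476*h + 73.694052)/(16.194277*h^6 - 4.800675*h^5 - 59.246022*h^4 + 11.786825*h^3 + 72.828114*h^2 - 7.254075*h - 30.080231)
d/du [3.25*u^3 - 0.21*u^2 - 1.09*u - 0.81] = 9.75*u^2 - 0.42*u - 1.09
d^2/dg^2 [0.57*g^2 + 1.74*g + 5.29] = 1.14000000000000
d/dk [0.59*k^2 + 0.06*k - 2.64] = 1.18*k + 0.06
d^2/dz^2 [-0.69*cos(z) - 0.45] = 0.69*cos(z)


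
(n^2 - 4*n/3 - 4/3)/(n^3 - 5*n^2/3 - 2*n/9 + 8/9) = 3*(n - 2)/(3*n^2 - 7*n + 4)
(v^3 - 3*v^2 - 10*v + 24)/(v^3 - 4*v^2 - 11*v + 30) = (v - 4)/(v - 5)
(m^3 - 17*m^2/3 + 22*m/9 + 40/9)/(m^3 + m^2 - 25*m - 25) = (9*m^2 - 6*m - 8)/(9*(m^2 + 6*m + 5))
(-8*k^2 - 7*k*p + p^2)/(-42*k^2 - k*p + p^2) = (8*k^2 + 7*k*p - p^2)/(42*k^2 + k*p - p^2)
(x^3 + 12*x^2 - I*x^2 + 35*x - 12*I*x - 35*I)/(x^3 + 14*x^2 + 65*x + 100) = (x^2 + x*(7 - I) - 7*I)/(x^2 + 9*x + 20)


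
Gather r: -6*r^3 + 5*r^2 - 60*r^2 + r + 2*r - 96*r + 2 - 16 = -6*r^3 - 55*r^2 - 93*r - 14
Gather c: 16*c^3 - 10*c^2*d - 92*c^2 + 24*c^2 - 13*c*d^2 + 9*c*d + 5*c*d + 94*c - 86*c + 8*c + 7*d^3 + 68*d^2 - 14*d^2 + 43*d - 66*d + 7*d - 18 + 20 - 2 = 16*c^3 + c^2*(-10*d - 68) + c*(-13*d^2 + 14*d + 16) + 7*d^3 + 54*d^2 - 16*d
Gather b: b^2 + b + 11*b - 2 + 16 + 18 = b^2 + 12*b + 32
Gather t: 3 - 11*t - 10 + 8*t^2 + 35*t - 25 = 8*t^2 + 24*t - 32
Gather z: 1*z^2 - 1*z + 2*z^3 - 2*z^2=2*z^3 - z^2 - z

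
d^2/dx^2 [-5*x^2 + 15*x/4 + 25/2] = -10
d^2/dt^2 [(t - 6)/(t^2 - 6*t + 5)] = 2*(3*(4 - t)*(t^2 - 6*t + 5) + 4*(t - 6)*(t - 3)^2)/(t^2 - 6*t + 5)^3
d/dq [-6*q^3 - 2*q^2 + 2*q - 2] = -18*q^2 - 4*q + 2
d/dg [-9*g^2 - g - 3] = -18*g - 1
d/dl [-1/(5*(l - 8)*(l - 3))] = (2*l - 11)/(5*(l - 8)^2*(l - 3)^2)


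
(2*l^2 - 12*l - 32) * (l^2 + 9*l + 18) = 2*l^4 + 6*l^3 - 104*l^2 - 504*l - 576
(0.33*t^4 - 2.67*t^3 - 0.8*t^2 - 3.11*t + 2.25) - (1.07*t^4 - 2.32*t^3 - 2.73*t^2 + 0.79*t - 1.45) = -0.74*t^4 - 0.35*t^3 + 1.93*t^2 - 3.9*t + 3.7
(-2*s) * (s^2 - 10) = -2*s^3 + 20*s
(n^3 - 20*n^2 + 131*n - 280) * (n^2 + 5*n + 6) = n^5 - 15*n^4 + 37*n^3 + 255*n^2 - 614*n - 1680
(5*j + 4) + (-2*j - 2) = 3*j + 2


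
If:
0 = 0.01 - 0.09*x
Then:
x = 0.11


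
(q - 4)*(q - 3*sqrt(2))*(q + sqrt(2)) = q^3 - 4*q^2 - 2*sqrt(2)*q^2 - 6*q + 8*sqrt(2)*q + 24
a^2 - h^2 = (a - h)*(a + h)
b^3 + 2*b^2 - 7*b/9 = b*(b - 1/3)*(b + 7/3)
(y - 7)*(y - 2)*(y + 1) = y^3 - 8*y^2 + 5*y + 14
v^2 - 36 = (v - 6)*(v + 6)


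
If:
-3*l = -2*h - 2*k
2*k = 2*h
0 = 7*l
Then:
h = 0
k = 0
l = 0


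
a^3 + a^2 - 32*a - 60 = (a - 6)*(a + 2)*(a + 5)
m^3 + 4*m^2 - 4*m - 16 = (m - 2)*(m + 2)*(m + 4)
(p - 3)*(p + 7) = p^2 + 4*p - 21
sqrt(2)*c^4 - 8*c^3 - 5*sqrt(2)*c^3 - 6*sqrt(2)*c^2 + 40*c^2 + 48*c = c*(c - 6)*(c - 4*sqrt(2))*(sqrt(2)*c + sqrt(2))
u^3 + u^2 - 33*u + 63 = (u - 3)^2*(u + 7)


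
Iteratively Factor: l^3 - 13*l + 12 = (l - 3)*(l^2 + 3*l - 4) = (l - 3)*(l - 1)*(l + 4)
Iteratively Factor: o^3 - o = (o + 1)*(o^2 - o) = (o - 1)*(o + 1)*(o)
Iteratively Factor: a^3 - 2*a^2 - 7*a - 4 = (a + 1)*(a^2 - 3*a - 4) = (a + 1)^2*(a - 4)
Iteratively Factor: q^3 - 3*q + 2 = (q - 1)*(q^2 + q - 2) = (q - 1)^2*(q + 2)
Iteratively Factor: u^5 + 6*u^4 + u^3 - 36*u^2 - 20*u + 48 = (u - 2)*(u^4 + 8*u^3 + 17*u^2 - 2*u - 24) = (u - 2)*(u - 1)*(u^3 + 9*u^2 + 26*u + 24) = (u - 2)*(u - 1)*(u + 3)*(u^2 + 6*u + 8) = (u - 2)*(u - 1)*(u + 3)*(u + 4)*(u + 2)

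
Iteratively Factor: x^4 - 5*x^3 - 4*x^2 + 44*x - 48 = (x - 4)*(x^3 - x^2 - 8*x + 12) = (x - 4)*(x - 2)*(x^2 + x - 6) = (x - 4)*(x - 2)*(x + 3)*(x - 2)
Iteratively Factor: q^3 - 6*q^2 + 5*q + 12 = (q - 3)*(q^2 - 3*q - 4) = (q - 4)*(q - 3)*(q + 1)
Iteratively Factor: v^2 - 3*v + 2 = (v - 1)*(v - 2)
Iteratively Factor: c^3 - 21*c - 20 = (c + 1)*(c^2 - c - 20) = (c - 5)*(c + 1)*(c + 4)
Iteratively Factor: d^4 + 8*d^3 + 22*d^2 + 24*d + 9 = (d + 3)*(d^3 + 5*d^2 + 7*d + 3) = (d + 1)*(d + 3)*(d^2 + 4*d + 3) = (d + 1)*(d + 3)^2*(d + 1)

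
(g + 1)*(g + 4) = g^2 + 5*g + 4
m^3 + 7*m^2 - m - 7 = (m - 1)*(m + 1)*(m + 7)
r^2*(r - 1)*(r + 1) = r^4 - r^2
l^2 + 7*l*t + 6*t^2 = (l + t)*(l + 6*t)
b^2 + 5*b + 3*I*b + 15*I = (b + 5)*(b + 3*I)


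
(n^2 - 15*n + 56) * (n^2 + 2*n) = n^4 - 13*n^3 + 26*n^2 + 112*n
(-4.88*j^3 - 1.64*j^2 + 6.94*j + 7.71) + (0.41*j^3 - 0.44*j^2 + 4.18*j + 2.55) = -4.47*j^3 - 2.08*j^2 + 11.12*j + 10.26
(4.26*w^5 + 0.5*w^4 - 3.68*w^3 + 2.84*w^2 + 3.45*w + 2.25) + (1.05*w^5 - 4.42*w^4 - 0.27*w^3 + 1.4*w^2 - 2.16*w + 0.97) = 5.31*w^5 - 3.92*w^4 - 3.95*w^3 + 4.24*w^2 + 1.29*w + 3.22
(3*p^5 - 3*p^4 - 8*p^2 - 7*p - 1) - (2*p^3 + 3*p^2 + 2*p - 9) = 3*p^5 - 3*p^4 - 2*p^3 - 11*p^2 - 9*p + 8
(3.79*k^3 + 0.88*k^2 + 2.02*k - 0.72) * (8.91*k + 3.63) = 33.7689*k^4 + 21.5985*k^3 + 21.1926*k^2 + 0.917400000000001*k - 2.6136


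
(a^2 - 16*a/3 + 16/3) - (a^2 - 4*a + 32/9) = 16/9 - 4*a/3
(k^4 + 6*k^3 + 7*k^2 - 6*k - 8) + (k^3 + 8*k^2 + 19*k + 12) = k^4 + 7*k^3 + 15*k^2 + 13*k + 4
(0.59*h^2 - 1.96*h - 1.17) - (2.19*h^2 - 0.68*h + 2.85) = -1.6*h^2 - 1.28*h - 4.02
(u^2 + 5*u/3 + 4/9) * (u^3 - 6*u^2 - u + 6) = u^5 - 13*u^4/3 - 95*u^3/9 + 5*u^2/3 + 86*u/9 + 8/3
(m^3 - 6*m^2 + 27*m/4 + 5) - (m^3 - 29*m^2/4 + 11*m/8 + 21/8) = 5*m^2/4 + 43*m/8 + 19/8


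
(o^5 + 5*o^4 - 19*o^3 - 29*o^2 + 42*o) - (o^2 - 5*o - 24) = o^5 + 5*o^4 - 19*o^3 - 30*o^2 + 47*o + 24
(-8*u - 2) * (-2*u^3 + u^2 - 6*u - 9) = 16*u^4 - 4*u^3 + 46*u^2 + 84*u + 18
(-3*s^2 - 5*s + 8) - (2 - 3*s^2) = 6 - 5*s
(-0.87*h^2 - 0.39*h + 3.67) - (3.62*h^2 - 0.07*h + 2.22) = -4.49*h^2 - 0.32*h + 1.45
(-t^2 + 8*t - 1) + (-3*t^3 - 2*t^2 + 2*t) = -3*t^3 - 3*t^2 + 10*t - 1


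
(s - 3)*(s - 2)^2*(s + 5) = s^4 - 2*s^3 - 19*s^2 + 68*s - 60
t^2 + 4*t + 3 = (t + 1)*(t + 3)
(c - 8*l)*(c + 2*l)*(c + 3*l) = c^3 - 3*c^2*l - 34*c*l^2 - 48*l^3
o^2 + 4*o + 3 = (o + 1)*(o + 3)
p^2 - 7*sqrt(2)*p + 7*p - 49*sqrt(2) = (p + 7)*(p - 7*sqrt(2))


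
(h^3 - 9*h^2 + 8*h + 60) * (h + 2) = h^4 - 7*h^3 - 10*h^2 + 76*h + 120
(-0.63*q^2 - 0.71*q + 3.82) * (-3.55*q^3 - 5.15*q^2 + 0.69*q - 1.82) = 2.2365*q^5 + 5.765*q^4 - 10.3392*q^3 - 19.0163*q^2 + 3.928*q - 6.9524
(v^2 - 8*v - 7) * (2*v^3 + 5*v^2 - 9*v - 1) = 2*v^5 - 11*v^4 - 63*v^3 + 36*v^2 + 71*v + 7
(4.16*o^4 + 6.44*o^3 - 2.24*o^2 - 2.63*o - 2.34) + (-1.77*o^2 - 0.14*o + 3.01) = 4.16*o^4 + 6.44*o^3 - 4.01*o^2 - 2.77*o + 0.67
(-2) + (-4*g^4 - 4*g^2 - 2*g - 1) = -4*g^4 - 4*g^2 - 2*g - 3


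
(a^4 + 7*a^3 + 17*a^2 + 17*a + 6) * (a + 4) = a^5 + 11*a^4 + 45*a^3 + 85*a^2 + 74*a + 24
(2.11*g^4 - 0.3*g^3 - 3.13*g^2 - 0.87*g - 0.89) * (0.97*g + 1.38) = 2.0467*g^5 + 2.6208*g^4 - 3.4501*g^3 - 5.1633*g^2 - 2.0639*g - 1.2282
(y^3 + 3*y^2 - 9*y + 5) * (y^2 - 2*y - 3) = y^5 + y^4 - 18*y^3 + 14*y^2 + 17*y - 15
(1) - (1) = 0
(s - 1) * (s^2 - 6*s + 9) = s^3 - 7*s^2 + 15*s - 9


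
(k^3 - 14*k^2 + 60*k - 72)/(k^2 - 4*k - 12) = (k^2 - 8*k + 12)/(k + 2)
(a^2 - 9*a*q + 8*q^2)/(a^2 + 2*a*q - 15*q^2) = (a^2 - 9*a*q + 8*q^2)/(a^2 + 2*a*q - 15*q^2)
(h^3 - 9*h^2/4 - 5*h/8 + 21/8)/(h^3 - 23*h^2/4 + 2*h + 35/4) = (h - 3/2)/(h - 5)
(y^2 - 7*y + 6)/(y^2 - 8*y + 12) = (y - 1)/(y - 2)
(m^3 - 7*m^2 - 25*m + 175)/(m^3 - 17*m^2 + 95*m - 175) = (m + 5)/(m - 5)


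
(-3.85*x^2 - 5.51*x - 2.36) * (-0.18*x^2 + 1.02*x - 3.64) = 0.693*x^4 - 2.9352*x^3 + 8.8186*x^2 + 17.6492*x + 8.5904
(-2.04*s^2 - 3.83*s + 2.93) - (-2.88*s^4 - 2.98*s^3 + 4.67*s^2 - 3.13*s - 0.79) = 2.88*s^4 + 2.98*s^3 - 6.71*s^2 - 0.7*s + 3.72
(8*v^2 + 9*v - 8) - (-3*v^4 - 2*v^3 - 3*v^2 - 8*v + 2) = 3*v^4 + 2*v^3 + 11*v^2 + 17*v - 10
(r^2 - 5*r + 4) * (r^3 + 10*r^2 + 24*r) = r^5 + 5*r^4 - 22*r^3 - 80*r^2 + 96*r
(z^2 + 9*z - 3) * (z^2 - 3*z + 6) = z^4 + 6*z^3 - 24*z^2 + 63*z - 18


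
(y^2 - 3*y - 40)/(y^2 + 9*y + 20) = (y - 8)/(y + 4)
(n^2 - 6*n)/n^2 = (n - 6)/n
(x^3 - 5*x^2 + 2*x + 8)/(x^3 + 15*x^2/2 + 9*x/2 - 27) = 2*(x^3 - 5*x^2 + 2*x + 8)/(2*x^3 + 15*x^2 + 9*x - 54)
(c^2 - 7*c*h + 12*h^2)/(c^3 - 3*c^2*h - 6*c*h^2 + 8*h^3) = (c - 3*h)/(c^2 + c*h - 2*h^2)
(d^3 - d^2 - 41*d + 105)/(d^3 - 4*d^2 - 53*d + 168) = (d - 5)/(d - 8)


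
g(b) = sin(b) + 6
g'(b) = cos(b)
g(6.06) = 5.78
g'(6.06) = 0.98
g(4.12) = 5.17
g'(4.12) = -0.56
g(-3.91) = 6.69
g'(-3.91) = -0.72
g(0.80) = 6.72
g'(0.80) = 0.70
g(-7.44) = 5.08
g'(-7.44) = 0.40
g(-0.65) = 5.39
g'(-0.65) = 0.80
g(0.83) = 6.74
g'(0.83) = 0.67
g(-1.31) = 5.03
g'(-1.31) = 0.26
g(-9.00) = 5.59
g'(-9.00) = -0.91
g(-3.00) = 5.86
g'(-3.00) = -0.99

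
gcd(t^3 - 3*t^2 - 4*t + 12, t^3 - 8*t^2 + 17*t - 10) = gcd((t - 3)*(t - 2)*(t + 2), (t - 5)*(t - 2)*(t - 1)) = t - 2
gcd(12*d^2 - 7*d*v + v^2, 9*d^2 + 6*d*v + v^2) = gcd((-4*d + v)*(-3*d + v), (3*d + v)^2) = 1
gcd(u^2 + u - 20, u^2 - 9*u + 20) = u - 4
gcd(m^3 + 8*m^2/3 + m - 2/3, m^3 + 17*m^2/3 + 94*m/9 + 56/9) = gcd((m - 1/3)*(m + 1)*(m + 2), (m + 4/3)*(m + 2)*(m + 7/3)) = m + 2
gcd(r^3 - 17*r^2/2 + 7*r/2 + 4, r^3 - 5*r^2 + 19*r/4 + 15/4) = r + 1/2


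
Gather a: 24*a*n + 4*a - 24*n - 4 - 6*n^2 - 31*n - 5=a*(24*n + 4) - 6*n^2 - 55*n - 9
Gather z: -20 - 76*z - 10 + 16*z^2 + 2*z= 16*z^2 - 74*z - 30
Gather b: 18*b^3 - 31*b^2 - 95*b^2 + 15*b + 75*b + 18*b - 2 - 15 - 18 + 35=18*b^3 - 126*b^2 + 108*b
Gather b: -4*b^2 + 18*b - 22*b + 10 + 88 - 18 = -4*b^2 - 4*b + 80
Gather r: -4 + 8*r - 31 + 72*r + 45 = 80*r + 10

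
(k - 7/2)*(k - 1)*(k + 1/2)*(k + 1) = k^4 - 3*k^3 - 11*k^2/4 + 3*k + 7/4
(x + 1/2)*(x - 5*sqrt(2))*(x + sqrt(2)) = x^3 - 4*sqrt(2)*x^2 + x^2/2 - 10*x - 2*sqrt(2)*x - 5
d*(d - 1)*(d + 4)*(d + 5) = d^4 + 8*d^3 + 11*d^2 - 20*d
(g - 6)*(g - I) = g^2 - 6*g - I*g + 6*I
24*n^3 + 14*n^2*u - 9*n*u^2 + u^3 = (-6*n + u)*(-4*n + u)*(n + u)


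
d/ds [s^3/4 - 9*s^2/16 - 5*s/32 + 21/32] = 3*s^2/4 - 9*s/8 - 5/32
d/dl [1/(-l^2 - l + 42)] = (2*l + 1)/(l^2 + l - 42)^2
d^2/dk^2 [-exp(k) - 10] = -exp(k)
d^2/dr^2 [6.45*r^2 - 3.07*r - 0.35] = 12.9000000000000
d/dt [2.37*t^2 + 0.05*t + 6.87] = 4.74*t + 0.05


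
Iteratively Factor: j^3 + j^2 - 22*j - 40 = (j - 5)*(j^2 + 6*j + 8) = (j - 5)*(j + 4)*(j + 2)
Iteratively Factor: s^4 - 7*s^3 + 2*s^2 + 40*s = (s - 5)*(s^3 - 2*s^2 - 8*s) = (s - 5)*(s + 2)*(s^2 - 4*s) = s*(s - 5)*(s + 2)*(s - 4)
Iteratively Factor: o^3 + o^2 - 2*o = (o)*(o^2 + o - 2) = o*(o + 2)*(o - 1)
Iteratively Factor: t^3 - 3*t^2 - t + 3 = (t + 1)*(t^2 - 4*t + 3) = (t - 1)*(t + 1)*(t - 3)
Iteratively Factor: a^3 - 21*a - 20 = (a - 5)*(a^2 + 5*a + 4) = (a - 5)*(a + 4)*(a + 1)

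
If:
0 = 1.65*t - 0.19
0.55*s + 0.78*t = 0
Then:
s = -0.16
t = 0.12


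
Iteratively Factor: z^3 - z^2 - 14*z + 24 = (z + 4)*(z^2 - 5*z + 6) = (z - 2)*(z + 4)*(z - 3)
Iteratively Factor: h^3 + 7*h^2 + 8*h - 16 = (h + 4)*(h^2 + 3*h - 4) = (h + 4)^2*(h - 1)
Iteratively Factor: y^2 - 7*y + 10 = (y - 5)*(y - 2)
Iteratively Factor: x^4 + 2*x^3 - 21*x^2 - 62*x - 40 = (x + 1)*(x^3 + x^2 - 22*x - 40) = (x + 1)*(x + 2)*(x^2 - x - 20) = (x - 5)*(x + 1)*(x + 2)*(x + 4)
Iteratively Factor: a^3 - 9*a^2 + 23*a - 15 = (a - 1)*(a^2 - 8*a + 15) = (a - 5)*(a - 1)*(a - 3)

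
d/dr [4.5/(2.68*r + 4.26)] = -12.06/(2.68*r + 4.26)^2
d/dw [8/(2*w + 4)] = -4/(w + 2)^2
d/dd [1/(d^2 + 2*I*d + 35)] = 2*(-d - I)/(d^2 + 2*I*d + 35)^2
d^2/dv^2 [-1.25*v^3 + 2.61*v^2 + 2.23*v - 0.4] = 5.22 - 7.5*v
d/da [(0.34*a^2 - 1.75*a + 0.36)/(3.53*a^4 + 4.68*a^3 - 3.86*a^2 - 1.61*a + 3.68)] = (-2.4004*a^5 + 16.9413*a^4 + 11.2968*a^3 - 12.3568*a^2 + 5.2816*a - 5.8604)/(12.4609*a^8 + 33.0408*a^7 - 5.3492*a^6 - 47.4962*a^5 + 25.8108*a^4 + 46.874*a^3 - 25.8175*a^2 - 11.8496*a + 13.5424)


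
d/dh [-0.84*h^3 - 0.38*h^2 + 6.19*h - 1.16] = -2.52*h^2 - 0.76*h + 6.19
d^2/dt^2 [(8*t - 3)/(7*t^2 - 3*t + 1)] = 2*(3*(15 - 56*t)*(7*t^2 - 3*t + 1) + (8*t - 3)*(14*t - 3)^2)/(7*t^2 - 3*t + 1)^3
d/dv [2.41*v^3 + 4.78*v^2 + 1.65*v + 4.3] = 7.23*v^2 + 9.56*v + 1.65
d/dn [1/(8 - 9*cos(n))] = -9*sin(n)/(9*cos(n) - 8)^2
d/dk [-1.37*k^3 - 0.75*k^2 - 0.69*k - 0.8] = -4.11*k^2 - 1.5*k - 0.69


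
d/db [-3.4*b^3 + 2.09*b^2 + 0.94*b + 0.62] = -10.2*b^2 + 4.18*b + 0.94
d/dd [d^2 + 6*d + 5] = 2*d + 6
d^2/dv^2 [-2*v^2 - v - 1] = -4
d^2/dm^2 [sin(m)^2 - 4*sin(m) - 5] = 4*sin(m) + 2*cos(2*m)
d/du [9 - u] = -1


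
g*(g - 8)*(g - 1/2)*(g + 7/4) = g^4 - 27*g^3/4 - 87*g^2/8 + 7*g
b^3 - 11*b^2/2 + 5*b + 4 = (b - 4)*(b - 2)*(b + 1/2)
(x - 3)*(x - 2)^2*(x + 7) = x^4 - 33*x^2 + 100*x - 84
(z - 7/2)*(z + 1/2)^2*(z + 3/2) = z^4 - z^3 - 7*z^2 - 23*z/4 - 21/16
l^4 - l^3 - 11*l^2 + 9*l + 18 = (l - 3)*(l - 2)*(l + 1)*(l + 3)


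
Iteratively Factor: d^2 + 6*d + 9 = (d + 3)*(d + 3)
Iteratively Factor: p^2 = (p)*(p)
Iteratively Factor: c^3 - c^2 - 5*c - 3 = (c + 1)*(c^2 - 2*c - 3) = (c + 1)^2*(c - 3)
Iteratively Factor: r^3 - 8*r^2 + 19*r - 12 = (r - 1)*(r^2 - 7*r + 12) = (r - 4)*(r - 1)*(r - 3)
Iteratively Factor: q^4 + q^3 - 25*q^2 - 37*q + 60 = (q + 3)*(q^3 - 2*q^2 - 19*q + 20) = (q - 1)*(q + 3)*(q^2 - q - 20) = (q - 5)*(q - 1)*(q + 3)*(q + 4)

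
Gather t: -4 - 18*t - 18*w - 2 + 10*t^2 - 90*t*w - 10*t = 10*t^2 + t*(-90*w - 28) - 18*w - 6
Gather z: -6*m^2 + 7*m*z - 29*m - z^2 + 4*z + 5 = -6*m^2 - 29*m - z^2 + z*(7*m + 4) + 5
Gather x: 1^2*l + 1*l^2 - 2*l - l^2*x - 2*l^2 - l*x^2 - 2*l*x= -l^2 - l*x^2 - l + x*(-l^2 - 2*l)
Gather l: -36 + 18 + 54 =36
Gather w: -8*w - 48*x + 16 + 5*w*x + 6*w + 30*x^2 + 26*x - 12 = w*(5*x - 2) + 30*x^2 - 22*x + 4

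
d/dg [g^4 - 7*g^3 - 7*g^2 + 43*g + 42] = 4*g^3 - 21*g^2 - 14*g + 43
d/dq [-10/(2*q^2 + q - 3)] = 10*(4*q + 1)/(2*q^2 + q - 3)^2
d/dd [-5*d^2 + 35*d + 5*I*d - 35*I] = -10*d + 35 + 5*I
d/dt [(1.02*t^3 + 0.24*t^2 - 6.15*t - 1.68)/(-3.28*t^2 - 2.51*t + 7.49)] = (-3.3456*t^4 - 5.1204*t^3 + 2.145*t^2 - 7.4256*t - 50.2803)/(10.7584*t^4 + 16.4656*t^3 - 42.8343*t^2 - 37.5998*t + 56.1001)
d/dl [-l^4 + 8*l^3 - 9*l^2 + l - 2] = -4*l^3 + 24*l^2 - 18*l + 1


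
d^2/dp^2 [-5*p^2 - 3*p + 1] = -10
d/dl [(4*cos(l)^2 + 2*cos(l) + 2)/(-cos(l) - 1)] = 4*(cos(l) + 2)*sin(l)*cos(l)/(cos(l) + 1)^2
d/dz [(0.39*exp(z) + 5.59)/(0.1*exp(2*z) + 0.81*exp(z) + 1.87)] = (-(0.2*exp(z) + 0.81)*(0.39*exp(z) + 5.59) + 0.039*exp(2*z) + 0.3159*exp(z) + 0.7293)*exp(z)/(0.1*exp(2*z) + 0.81*exp(z) + 1.87)^2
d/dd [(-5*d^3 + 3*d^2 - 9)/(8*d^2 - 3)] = d*(-40*d^3 + 45*d + 126)/(64*d^4 - 48*d^2 + 9)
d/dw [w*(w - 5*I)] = 2*w - 5*I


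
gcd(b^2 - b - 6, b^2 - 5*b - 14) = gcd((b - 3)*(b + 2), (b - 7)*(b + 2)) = b + 2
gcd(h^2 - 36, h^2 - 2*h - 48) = h + 6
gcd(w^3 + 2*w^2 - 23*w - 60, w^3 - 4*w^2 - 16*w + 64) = w + 4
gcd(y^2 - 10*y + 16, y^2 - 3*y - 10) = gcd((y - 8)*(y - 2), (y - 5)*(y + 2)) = 1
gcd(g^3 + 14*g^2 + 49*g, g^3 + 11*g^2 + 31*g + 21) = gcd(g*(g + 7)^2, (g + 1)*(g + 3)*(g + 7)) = g + 7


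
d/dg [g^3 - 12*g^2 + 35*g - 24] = 3*g^2 - 24*g + 35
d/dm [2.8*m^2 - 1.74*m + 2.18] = 5.6*m - 1.74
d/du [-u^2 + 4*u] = 4 - 2*u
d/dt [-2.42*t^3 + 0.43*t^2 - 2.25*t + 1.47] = -7.26*t^2 + 0.86*t - 2.25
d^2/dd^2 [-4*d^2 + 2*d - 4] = -8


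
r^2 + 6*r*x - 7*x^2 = (r - x)*(r + 7*x)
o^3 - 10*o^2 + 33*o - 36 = (o - 4)*(o - 3)^2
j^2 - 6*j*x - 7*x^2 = (j - 7*x)*(j + x)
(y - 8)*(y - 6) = y^2 - 14*y + 48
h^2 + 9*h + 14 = (h + 2)*(h + 7)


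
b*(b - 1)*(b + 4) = b^3 + 3*b^2 - 4*b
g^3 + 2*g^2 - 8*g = g*(g - 2)*(g + 4)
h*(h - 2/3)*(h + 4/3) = h^3 + 2*h^2/3 - 8*h/9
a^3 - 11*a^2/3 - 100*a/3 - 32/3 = (a - 8)*(a + 1/3)*(a + 4)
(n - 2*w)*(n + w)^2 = n^3 - 3*n*w^2 - 2*w^3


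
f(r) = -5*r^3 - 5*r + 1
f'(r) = -15*r^2 - 5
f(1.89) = -42.21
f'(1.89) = -58.58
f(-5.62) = 916.62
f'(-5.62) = -478.77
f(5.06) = -672.07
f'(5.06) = -389.05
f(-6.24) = 1247.05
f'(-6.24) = -589.06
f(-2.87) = 133.55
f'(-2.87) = -128.55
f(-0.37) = 3.10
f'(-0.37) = -7.05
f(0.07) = 0.65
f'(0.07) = -5.07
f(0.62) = -3.29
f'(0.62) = -10.77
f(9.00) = -3689.00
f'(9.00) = -1220.00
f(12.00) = -8699.00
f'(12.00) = -2165.00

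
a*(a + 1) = a^2 + a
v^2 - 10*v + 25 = (v - 5)^2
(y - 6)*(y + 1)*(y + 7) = y^3 + 2*y^2 - 41*y - 42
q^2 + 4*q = q*(q + 4)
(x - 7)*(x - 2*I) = x^2 - 7*x - 2*I*x + 14*I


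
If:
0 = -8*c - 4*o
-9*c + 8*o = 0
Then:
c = 0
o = 0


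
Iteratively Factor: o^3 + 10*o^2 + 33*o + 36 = (o + 4)*(o^2 + 6*o + 9) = (o + 3)*(o + 4)*(o + 3)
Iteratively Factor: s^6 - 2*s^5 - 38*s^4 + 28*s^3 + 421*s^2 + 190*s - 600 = (s - 5)*(s^5 + 3*s^4 - 23*s^3 - 87*s^2 - 14*s + 120) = (s - 5)*(s + 3)*(s^4 - 23*s^2 - 18*s + 40) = (s - 5)*(s - 1)*(s + 3)*(s^3 + s^2 - 22*s - 40) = (s - 5)*(s - 1)*(s + 3)*(s + 4)*(s^2 - 3*s - 10) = (s - 5)*(s - 1)*(s + 2)*(s + 3)*(s + 4)*(s - 5)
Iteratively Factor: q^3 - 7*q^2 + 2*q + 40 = (q - 4)*(q^2 - 3*q - 10) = (q - 5)*(q - 4)*(q + 2)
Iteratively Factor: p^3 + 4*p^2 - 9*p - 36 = (p + 3)*(p^2 + p - 12) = (p + 3)*(p + 4)*(p - 3)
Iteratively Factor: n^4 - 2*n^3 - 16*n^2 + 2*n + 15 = (n - 1)*(n^3 - n^2 - 17*n - 15) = (n - 5)*(n - 1)*(n^2 + 4*n + 3) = (n - 5)*(n - 1)*(n + 3)*(n + 1)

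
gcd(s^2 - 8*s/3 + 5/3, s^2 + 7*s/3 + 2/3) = 1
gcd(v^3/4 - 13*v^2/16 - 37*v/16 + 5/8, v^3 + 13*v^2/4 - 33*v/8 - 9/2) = 1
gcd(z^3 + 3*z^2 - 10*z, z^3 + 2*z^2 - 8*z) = z^2 - 2*z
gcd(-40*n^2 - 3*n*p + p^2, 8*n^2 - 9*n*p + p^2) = -8*n + p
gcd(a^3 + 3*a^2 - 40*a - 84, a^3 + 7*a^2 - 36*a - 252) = a^2 + a - 42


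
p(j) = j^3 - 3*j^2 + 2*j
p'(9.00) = 191.00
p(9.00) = 504.00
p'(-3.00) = 47.00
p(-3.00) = -60.00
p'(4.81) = 42.55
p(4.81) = 51.50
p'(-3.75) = 66.69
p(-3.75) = -102.42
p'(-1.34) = 15.43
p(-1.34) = -10.47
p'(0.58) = -0.47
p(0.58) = 0.35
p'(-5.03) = 108.08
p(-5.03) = -213.23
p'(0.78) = -0.85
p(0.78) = 0.21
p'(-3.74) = 66.40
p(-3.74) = -101.76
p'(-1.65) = 20.07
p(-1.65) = -15.96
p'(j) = 3*j^2 - 6*j + 2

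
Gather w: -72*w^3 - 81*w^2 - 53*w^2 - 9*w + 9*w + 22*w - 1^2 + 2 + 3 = -72*w^3 - 134*w^2 + 22*w + 4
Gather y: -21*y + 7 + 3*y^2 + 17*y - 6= 3*y^2 - 4*y + 1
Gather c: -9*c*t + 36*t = -9*c*t + 36*t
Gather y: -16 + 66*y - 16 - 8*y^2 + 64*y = -8*y^2 + 130*y - 32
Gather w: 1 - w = 1 - w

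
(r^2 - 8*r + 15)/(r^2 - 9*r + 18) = (r - 5)/(r - 6)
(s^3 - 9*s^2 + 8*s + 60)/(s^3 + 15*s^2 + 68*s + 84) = (s^2 - 11*s + 30)/(s^2 + 13*s + 42)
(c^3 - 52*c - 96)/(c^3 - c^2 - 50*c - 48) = (c + 2)/(c + 1)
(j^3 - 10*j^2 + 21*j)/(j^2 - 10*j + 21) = j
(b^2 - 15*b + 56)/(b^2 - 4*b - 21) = (b - 8)/(b + 3)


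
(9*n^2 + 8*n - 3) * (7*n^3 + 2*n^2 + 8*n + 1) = 63*n^5 + 74*n^4 + 67*n^3 + 67*n^2 - 16*n - 3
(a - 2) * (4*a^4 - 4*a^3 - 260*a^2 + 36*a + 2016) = 4*a^5 - 12*a^4 - 252*a^3 + 556*a^2 + 1944*a - 4032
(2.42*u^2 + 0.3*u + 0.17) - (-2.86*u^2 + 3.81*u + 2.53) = 5.28*u^2 - 3.51*u - 2.36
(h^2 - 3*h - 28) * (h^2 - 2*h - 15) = h^4 - 5*h^3 - 37*h^2 + 101*h + 420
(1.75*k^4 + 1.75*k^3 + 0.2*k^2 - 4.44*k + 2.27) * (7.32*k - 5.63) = 12.81*k^5 + 2.9575*k^4 - 8.3885*k^3 - 33.6268*k^2 + 41.6136*k - 12.7801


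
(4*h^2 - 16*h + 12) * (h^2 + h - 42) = 4*h^4 - 12*h^3 - 172*h^2 + 684*h - 504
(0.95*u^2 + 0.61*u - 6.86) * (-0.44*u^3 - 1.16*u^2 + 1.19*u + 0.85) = -0.418*u^5 - 1.3704*u^4 + 3.4413*u^3 + 9.491*u^2 - 7.6449*u - 5.831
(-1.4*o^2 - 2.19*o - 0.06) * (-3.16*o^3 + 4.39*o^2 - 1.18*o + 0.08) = 4.424*o^5 + 0.774400000000001*o^4 - 7.7725*o^3 + 2.2088*o^2 - 0.1044*o - 0.0048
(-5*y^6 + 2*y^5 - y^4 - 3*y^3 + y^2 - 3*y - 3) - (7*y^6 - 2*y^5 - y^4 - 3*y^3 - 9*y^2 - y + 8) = -12*y^6 + 4*y^5 + 10*y^2 - 2*y - 11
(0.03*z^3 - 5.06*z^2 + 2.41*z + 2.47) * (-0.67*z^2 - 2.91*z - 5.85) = -0.0201*z^5 + 3.3029*z^4 + 12.9344*z^3 + 20.933*z^2 - 21.2862*z - 14.4495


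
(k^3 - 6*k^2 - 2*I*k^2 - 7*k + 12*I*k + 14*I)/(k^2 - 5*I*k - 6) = (k^2 - 6*k - 7)/(k - 3*I)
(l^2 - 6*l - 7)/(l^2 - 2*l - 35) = (l + 1)/(l + 5)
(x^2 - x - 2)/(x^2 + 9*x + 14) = (x^2 - x - 2)/(x^2 + 9*x + 14)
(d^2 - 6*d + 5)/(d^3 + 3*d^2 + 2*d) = (d^2 - 6*d + 5)/(d*(d^2 + 3*d + 2))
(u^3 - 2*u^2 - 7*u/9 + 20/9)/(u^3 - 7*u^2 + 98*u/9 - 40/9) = (3*u^2 - 2*u - 5)/(3*u^2 - 17*u + 10)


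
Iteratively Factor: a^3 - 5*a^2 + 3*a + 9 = (a + 1)*(a^2 - 6*a + 9) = (a - 3)*(a + 1)*(a - 3)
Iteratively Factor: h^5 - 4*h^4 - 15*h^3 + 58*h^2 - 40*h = (h - 1)*(h^4 - 3*h^3 - 18*h^2 + 40*h) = (h - 5)*(h - 1)*(h^3 + 2*h^2 - 8*h) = (h - 5)*(h - 2)*(h - 1)*(h^2 + 4*h) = h*(h - 5)*(h - 2)*(h - 1)*(h + 4)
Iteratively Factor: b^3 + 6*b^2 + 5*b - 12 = (b + 3)*(b^2 + 3*b - 4) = (b + 3)*(b + 4)*(b - 1)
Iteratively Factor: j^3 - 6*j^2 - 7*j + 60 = (j - 5)*(j^2 - j - 12) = (j - 5)*(j - 4)*(j + 3)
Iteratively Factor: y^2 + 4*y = (y)*(y + 4)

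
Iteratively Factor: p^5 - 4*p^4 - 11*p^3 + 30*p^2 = (p - 2)*(p^4 - 2*p^3 - 15*p^2) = p*(p - 2)*(p^3 - 2*p^2 - 15*p) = p*(p - 5)*(p - 2)*(p^2 + 3*p) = p^2*(p - 5)*(p - 2)*(p + 3)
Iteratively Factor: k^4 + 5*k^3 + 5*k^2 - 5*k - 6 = (k + 1)*(k^3 + 4*k^2 + k - 6) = (k + 1)*(k + 3)*(k^2 + k - 2) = (k + 1)*(k + 2)*(k + 3)*(k - 1)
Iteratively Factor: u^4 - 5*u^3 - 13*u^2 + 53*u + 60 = (u - 5)*(u^3 - 13*u - 12) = (u - 5)*(u + 1)*(u^2 - u - 12) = (u - 5)*(u - 4)*(u + 1)*(u + 3)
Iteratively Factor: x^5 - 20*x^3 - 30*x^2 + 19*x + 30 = (x + 2)*(x^4 - 2*x^3 - 16*x^2 + 2*x + 15) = (x + 2)*(x + 3)*(x^3 - 5*x^2 - x + 5) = (x + 1)*(x + 2)*(x + 3)*(x^2 - 6*x + 5) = (x - 1)*(x + 1)*(x + 2)*(x + 3)*(x - 5)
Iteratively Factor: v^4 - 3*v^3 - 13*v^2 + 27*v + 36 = (v - 3)*(v^3 - 13*v - 12) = (v - 3)*(v + 3)*(v^2 - 3*v - 4) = (v - 3)*(v + 1)*(v + 3)*(v - 4)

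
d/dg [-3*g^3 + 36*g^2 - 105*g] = -9*g^2 + 72*g - 105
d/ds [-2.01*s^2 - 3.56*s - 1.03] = -4.02*s - 3.56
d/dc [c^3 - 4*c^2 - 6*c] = 3*c^2 - 8*c - 6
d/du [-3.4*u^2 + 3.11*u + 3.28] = 3.11 - 6.8*u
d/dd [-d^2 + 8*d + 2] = 8 - 2*d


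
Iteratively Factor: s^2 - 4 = (s - 2)*(s + 2)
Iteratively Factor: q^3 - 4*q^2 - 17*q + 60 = (q + 4)*(q^2 - 8*q + 15) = (q - 3)*(q + 4)*(q - 5)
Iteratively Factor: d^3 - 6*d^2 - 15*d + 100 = (d + 4)*(d^2 - 10*d + 25) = (d - 5)*(d + 4)*(d - 5)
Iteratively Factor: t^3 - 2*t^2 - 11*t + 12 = (t - 1)*(t^2 - t - 12) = (t - 4)*(t - 1)*(t + 3)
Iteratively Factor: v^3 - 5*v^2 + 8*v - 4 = (v - 2)*(v^2 - 3*v + 2) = (v - 2)^2*(v - 1)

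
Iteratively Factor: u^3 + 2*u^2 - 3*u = (u + 3)*(u^2 - u) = u*(u + 3)*(u - 1)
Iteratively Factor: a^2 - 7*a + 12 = (a - 4)*(a - 3)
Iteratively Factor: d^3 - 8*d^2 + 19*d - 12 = (d - 4)*(d^2 - 4*d + 3) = (d - 4)*(d - 1)*(d - 3)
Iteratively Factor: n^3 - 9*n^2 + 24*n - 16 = (n - 1)*(n^2 - 8*n + 16) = (n - 4)*(n - 1)*(n - 4)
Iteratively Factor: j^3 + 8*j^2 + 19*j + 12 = (j + 1)*(j^2 + 7*j + 12) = (j + 1)*(j + 3)*(j + 4)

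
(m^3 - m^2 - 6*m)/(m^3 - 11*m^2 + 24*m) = (m + 2)/(m - 8)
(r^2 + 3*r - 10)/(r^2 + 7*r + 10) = (r - 2)/(r + 2)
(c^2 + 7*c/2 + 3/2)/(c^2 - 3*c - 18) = (c + 1/2)/(c - 6)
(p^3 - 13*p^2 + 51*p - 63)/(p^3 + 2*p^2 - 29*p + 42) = (p^2 - 10*p + 21)/(p^2 + 5*p - 14)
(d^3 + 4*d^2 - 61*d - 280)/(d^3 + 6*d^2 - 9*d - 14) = (d^2 - 3*d - 40)/(d^2 - d - 2)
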